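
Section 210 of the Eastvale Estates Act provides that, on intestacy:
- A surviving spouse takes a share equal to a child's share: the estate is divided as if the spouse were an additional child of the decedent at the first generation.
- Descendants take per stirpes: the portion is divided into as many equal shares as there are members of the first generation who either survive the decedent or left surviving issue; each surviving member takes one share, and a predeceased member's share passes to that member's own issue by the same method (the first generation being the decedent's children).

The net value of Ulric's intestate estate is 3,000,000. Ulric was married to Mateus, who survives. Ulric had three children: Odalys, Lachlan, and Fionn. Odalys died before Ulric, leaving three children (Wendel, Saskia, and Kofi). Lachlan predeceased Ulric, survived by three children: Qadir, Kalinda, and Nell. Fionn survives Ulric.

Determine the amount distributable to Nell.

Nell receives 250,000.

The spouse counts as an additional share at the children's level, so there are 4 primary shares of 750,000. Mateus takes one such share (750,000).
The children's combined portion (2,250,000) is divided into 3 shares of 750,000: Fionn takes 750,000; Odalys's 750,000 share passes to Odalys's issue; Lachlan's 750,000 share passes to Lachlan's issue.
Odalys's share (750,000) is divided into 3 shares of 250,000: Wendel, Saskia, and Kofi each take 250,000.
Lachlan's share (750,000) is divided into 3 shares of 250,000: Qadir, Kalinda, and Nell each take 250,000.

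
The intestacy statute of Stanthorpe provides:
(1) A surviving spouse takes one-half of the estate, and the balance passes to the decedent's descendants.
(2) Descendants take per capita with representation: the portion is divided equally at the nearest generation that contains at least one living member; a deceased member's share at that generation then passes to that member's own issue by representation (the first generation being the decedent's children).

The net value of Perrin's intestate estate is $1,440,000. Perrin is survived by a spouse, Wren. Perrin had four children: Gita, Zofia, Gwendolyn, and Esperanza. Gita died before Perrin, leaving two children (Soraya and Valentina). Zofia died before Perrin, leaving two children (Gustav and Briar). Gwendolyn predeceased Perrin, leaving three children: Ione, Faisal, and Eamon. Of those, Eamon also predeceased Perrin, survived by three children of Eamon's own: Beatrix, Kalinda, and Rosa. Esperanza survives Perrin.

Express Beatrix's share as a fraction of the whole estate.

Beatrix receives 1/72 of the estate.

Wren takes one-half of $1,440,000 = $720,000. The remaining $720,000 passes to the descendants.
The descendants' portion ($720,000) is divided into 4 shares of $180,000: Esperanza takes $180,000; Gita's $180,000 share passes to Gita's issue; Zofia's $180,000 share passes to Zofia's issue; Gwendolyn's $180,000 share passes to Gwendolyn's issue.
Gita's share ($180,000) is divided into 2 shares of $90,000: Soraya and Valentina each take $90,000.
Zofia's share ($180,000) is divided into 2 shares of $90,000: Gustav and Briar each take $90,000.
Gwendolyn's share ($180,000) is divided into 3 shares of $60,000: Ione and Faisal each take $60,000; Eamon's $60,000 share passes to Eamon's issue.
Eamon's share ($60,000) is divided into 3 shares of $20,000: Beatrix, Kalinda, and Rosa each take $20,000.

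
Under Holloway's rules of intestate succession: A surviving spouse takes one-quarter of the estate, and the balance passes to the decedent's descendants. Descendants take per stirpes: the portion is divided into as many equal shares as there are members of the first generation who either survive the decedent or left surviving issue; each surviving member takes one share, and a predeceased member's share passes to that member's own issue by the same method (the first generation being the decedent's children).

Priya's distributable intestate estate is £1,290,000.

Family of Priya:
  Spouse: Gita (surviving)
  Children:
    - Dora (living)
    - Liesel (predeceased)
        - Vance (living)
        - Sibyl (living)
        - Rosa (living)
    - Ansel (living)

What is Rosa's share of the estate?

Gita takes one-quarter of £1,290,000 = £322,500. The remaining £967,500 passes to the descendants.
The descendants' portion (£967,500) is divided into 3 shares of £322,500: Dora and Ansel each take £322,500; Liesel's £322,500 share passes to Liesel's issue.
Liesel's share (£322,500) is divided into 3 shares of £107,500: Vance, Sibyl, and Rosa each take £107,500.

Rosa receives £107,500.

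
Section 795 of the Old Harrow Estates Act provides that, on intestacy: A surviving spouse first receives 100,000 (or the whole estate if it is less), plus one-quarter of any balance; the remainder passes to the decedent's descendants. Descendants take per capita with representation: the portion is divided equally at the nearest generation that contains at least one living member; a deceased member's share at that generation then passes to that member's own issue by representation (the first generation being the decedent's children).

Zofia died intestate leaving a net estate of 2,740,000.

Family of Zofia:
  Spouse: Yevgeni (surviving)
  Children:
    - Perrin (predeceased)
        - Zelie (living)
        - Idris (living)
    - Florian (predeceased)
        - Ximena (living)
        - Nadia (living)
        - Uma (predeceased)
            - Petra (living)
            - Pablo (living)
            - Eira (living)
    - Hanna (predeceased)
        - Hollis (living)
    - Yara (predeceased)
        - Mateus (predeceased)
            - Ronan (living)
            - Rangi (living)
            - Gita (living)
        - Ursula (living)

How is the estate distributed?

Yevgeni first takes 100,000, leaving a balance of 2,640,000. Yevgeni then takes one-quarter of the balance (660,000), for a total of 760,000. The remaining 1,980,000 passes to the descendants.
No child survives, so the initial division is made at the grandchildren's generation.
The descendants' portion (1,980,000) is divided into 8 shares of 247,500: Zelie, Idris, Ximena, Nadia, Hollis, and Ursula each take 247,500; Uma's 247,500 share passes to Uma's issue; Mateus's 247,500 share passes to Mateus's issue.
Uma's share (247,500) is divided into 3 shares of 82,500: Petra, Pablo, and Eira each take 82,500.
Mateus's share (247,500) is divided into 3 shares of 82,500: Ronan, Rangi, and Gita each take 82,500.

Yevgeni: 760,000; Zelie: 247,500; Idris: 247,500; Ximena: 247,500; Nadia: 247,500; Petra: 82,500; Pablo: 82,500; Eira: 82,500; Hollis: 247,500; Ronan: 82,500; Rangi: 82,500; Gita: 82,500; Ursula: 247,500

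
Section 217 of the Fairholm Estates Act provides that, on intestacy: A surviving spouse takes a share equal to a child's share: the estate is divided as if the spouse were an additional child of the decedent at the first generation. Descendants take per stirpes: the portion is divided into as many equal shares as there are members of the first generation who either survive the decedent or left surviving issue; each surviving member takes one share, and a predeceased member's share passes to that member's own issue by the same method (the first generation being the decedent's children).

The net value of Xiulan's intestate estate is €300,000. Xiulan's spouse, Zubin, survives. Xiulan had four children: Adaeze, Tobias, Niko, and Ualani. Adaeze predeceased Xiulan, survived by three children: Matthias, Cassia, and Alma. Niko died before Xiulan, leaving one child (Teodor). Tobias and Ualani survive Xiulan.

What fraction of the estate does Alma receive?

The spouse counts as an additional share at the children's level, so there are 5 primary shares of €60,000. Zubin takes one such share (€60,000).
The children's combined portion (€240,000) is divided into 4 shares of €60,000: Tobias and Ualani each take €60,000; Adaeze's €60,000 share passes to Adaeze's issue; Niko's €60,000 share passes to Niko's issue.
Adaeze's share (€60,000) is divided into 3 shares of €20,000: Matthias, Cassia, and Alma each take €20,000.
Niko's share (€60,000) passes entirely to Teodor.

Alma receives 1/15 of the estate.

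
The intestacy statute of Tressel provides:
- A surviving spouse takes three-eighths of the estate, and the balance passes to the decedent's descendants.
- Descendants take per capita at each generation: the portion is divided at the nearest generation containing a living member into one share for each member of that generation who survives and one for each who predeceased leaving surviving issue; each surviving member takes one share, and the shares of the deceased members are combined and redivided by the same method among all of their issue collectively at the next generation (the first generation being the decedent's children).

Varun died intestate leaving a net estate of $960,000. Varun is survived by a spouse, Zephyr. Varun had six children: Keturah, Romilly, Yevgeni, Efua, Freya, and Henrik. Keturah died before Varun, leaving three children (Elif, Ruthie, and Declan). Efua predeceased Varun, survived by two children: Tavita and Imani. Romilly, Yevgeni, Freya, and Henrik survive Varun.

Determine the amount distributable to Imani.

Imani receives $40,000.

Zephyr takes three-eighths of $960,000 = $360,000. The remaining $600,000 passes to the descendants.
The descendants' portion ($600,000) is divided at the children's generation into 6 shares of $100,000. Romilly, Yevgeni, Freya, and Henrik each take $100,000. The 2 shares of the deceased (Keturah and Efua) are combined into a pool of $200,000.
That pool ($200,000) is divided at the grandchildren's generation equally among Elif, Ruthie, Declan, Tavita, and Imani: $40,000 each.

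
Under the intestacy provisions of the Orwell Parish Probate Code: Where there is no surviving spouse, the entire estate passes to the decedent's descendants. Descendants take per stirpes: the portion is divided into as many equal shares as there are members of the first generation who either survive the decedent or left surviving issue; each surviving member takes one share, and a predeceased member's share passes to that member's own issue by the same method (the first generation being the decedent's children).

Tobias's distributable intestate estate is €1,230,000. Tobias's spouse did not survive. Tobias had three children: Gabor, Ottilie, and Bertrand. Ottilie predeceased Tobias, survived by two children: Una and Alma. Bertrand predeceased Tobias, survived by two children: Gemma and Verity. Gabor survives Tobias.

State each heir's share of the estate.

The entire €1,230,000 passes to the descendants.
That amount (€1,230,000) is divided into 3 shares of €410,000: Gabor takes €410,000; Ottilie's €410,000 share passes to Ottilie's issue; Bertrand's €410,000 share passes to Bertrand's issue.
Ottilie's share (€410,000) is divided into 2 shares of €205,000: Una and Alma each take €205,000.
Bertrand's share (€410,000) is divided into 2 shares of €205,000: Gemma and Verity each take €205,000.

Gabor: €410,000; Una: €205,000; Alma: €205,000; Gemma: €205,000; Verity: €205,000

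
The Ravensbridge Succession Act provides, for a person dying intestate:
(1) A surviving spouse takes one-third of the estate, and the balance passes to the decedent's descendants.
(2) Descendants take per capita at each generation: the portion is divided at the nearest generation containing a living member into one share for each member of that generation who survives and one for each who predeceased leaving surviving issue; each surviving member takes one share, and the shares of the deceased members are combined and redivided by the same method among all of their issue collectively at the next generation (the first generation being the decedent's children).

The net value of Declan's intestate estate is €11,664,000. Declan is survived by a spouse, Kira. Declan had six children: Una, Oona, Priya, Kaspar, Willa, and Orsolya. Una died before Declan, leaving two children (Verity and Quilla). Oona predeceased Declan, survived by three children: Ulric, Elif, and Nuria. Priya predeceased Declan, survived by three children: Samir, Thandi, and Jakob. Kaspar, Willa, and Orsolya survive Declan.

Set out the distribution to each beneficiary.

Kira: €3,888,000; Verity: €486,000; Quilla: €486,000; Ulric: €486,000; Elif: €486,000; Nuria: €486,000; Samir: €486,000; Thandi: €486,000; Jakob: €486,000; Kaspar: €1,296,000; Willa: €1,296,000; Orsolya: €1,296,000

Kira takes one-third of €11,664,000 = €3,888,000. The remaining €7,776,000 passes to the descendants.
The descendants' portion (€7,776,000) is divided at the children's generation into 6 shares of €1,296,000. Kaspar, Willa, and Orsolya each take €1,296,000. The 3 shares of the deceased (Una, Oona, and Priya) are combined into a pool of €3,888,000.
That pool (€3,888,000) is divided at the grandchildren's generation equally among Verity, Quilla, Ulric, Elif, Nuria, Samir, Thandi, and Jakob: €486,000 each.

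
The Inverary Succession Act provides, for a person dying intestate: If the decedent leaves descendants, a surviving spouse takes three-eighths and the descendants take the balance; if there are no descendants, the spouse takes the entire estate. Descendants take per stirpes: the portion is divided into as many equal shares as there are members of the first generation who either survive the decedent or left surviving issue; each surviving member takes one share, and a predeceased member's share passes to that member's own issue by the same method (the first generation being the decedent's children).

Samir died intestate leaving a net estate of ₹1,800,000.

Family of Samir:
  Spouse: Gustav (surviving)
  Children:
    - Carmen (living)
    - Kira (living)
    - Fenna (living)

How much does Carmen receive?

Carmen receives ₹375,000.

Gustav takes three-eighths of ₹1,800,000 = ₹675,000. The remaining ₹1,125,000 passes to the descendants.
The descendants' portion (₹1,125,000) is divided into 3 shares of ₹375,000: Carmen, Kira, and Fenna each take ₹375,000.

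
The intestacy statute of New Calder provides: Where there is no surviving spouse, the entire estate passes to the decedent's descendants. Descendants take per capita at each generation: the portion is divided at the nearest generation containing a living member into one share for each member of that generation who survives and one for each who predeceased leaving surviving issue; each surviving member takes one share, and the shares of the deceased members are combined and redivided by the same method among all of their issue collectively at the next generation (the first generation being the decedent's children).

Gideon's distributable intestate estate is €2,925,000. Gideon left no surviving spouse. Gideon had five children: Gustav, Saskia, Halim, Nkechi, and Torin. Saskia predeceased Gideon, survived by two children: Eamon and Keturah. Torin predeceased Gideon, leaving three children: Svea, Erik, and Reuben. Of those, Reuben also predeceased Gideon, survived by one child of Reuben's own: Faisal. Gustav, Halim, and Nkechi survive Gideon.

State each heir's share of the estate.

The entire €2,925,000 passes to the descendants.
That amount (€2,925,000) is divided at the children's generation into 5 shares of €585,000. Gustav, Halim, and Nkechi each take €585,000. The 2 shares of the deceased (Saskia and Torin) are combined into a pool of €1,170,000.
That pool (€1,170,000) is divided at the grandchildren's generation into 5 shares of €234,000. Eamon, Keturah, Svea, and Erik each take €234,000. The remaining share for the deceased Reuben (€234,000) is carried to the next generation.
That pool (€234,000) passes entirely to Faisal, the sole taker at the great-grandchildren's generation.

Gustav: €585,000; Eamon: €234,000; Keturah: €234,000; Halim: €585,000; Nkechi: €585,000; Svea: €234,000; Erik: €234,000; Faisal: €234,000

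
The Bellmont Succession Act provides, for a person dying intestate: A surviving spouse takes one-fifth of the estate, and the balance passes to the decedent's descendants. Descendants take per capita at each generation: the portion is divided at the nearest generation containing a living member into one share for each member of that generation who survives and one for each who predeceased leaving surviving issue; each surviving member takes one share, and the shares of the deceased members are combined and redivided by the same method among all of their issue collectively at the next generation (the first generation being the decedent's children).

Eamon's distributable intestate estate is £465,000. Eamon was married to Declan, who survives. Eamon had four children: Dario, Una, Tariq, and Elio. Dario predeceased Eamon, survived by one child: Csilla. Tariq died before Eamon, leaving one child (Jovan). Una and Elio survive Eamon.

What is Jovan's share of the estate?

Jovan receives £93,000.

Declan takes one-fifth of £465,000 = £93,000. The remaining £372,000 passes to the descendants.
The descendants' portion (£372,000) is divided at the children's generation into 4 shares of £93,000. Una and Elio each take £93,000. The 2 shares of the deceased (Dario and Tariq) are combined into a pool of £186,000.
That pool (£186,000) is divided at the grandchildren's generation equally among Csilla and Jovan: £93,000 each.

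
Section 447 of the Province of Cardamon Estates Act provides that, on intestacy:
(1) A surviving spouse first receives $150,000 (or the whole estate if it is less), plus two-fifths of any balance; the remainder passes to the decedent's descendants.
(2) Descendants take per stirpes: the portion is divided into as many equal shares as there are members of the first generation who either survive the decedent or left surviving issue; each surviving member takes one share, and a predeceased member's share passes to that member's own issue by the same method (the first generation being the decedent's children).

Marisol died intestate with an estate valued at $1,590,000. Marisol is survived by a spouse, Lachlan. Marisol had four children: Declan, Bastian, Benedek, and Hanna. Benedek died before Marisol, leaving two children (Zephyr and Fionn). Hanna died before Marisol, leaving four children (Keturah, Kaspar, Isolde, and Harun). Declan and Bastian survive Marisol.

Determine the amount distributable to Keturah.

Keturah receives $54,000.

Lachlan first takes $150,000, leaving a balance of $1,440,000. Lachlan then takes two-fifths of the balance ($576,000), for a total of $726,000. The remaining $864,000 passes to the descendants.
The descendants' portion ($864,000) is divided into 4 shares of $216,000: Declan and Bastian each take $216,000; Benedek's $216,000 share passes to Benedek's issue; Hanna's $216,000 share passes to Hanna's issue.
Benedek's share ($216,000) is divided into 2 shares of $108,000: Zephyr and Fionn each take $108,000.
Hanna's share ($216,000) is divided into 4 shares of $54,000: Keturah, Kaspar, Isolde, and Harun each take $54,000.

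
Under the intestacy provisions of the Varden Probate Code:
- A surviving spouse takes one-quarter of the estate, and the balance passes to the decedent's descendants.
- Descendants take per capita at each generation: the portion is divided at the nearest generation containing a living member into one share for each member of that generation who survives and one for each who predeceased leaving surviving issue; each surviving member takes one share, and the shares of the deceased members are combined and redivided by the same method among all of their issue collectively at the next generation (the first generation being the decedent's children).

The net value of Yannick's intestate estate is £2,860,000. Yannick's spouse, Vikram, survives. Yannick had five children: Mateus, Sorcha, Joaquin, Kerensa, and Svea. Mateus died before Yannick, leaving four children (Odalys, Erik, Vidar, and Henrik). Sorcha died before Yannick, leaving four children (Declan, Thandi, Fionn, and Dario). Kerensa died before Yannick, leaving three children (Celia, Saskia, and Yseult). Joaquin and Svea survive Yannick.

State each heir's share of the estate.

Vikram: £715,000; Odalys: £117,000; Erik: £117,000; Vidar: £117,000; Henrik: £117,000; Declan: £117,000; Thandi: £117,000; Fionn: £117,000; Dario: £117,000; Joaquin: £429,000; Celia: £117,000; Saskia: £117,000; Yseult: £117,000; Svea: £429,000

Vikram takes one-quarter of £2,860,000 = £715,000. The remaining £2,145,000 passes to the descendants.
The descendants' portion (£2,145,000) is divided at the children's generation into 5 shares of £429,000. Joaquin and Svea each take £429,000. The 3 shares of the deceased (Mateus, Sorcha, and Kerensa) are combined into a pool of £1,287,000.
That pool (£1,287,000) is divided at the grandchildren's generation equally among Odalys, Erik, Vidar, Henrik, Declan, Thandi, Fionn, Dario, Celia, Saskia, and Yseult: £117,000 each.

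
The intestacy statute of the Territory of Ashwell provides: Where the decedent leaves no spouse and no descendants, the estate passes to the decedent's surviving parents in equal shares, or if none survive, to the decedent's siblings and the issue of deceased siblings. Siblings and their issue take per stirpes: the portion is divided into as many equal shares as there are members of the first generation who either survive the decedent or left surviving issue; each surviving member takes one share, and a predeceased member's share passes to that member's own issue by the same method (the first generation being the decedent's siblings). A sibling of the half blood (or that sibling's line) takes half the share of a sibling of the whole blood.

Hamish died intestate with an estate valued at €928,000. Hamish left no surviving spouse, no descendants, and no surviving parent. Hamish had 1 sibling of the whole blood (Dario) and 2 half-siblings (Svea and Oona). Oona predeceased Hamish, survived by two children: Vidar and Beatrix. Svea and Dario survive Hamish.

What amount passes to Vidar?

The entire €928,000 passes to the siblings and their issue.
Counting each half-blood sibling's line as half a unit, there are 2 units in €928,000, so one unit is €464,000. Whole-blood lines (Dario) take €464,000 each; half-blood lines (Svea and Oona) take €232,000 each.
Oona's share (€232,000) is divided into 2 shares of €116,000: Vidar and Beatrix each take €116,000.

Vidar receives €116,000.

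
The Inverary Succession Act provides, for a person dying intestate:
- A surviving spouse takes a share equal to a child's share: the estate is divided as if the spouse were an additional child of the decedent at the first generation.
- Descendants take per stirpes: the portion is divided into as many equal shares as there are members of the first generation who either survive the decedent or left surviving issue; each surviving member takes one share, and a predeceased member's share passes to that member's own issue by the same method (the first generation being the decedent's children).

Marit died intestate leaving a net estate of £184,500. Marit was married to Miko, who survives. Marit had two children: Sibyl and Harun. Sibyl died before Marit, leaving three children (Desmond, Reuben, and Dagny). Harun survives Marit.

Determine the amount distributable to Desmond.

The spouse counts as an additional share at the children's level, so there are 3 primary shares of £61,500. Miko takes one such share (£61,500).
The children's combined portion (£123,000) is divided into 2 shares of £61,500: Harun takes £61,500; Sibyl's £61,500 share passes to Sibyl's issue.
Sibyl's share (£61,500) is divided into 3 shares of £20,500: Desmond, Reuben, and Dagny each take £20,500.

Desmond receives £20,500.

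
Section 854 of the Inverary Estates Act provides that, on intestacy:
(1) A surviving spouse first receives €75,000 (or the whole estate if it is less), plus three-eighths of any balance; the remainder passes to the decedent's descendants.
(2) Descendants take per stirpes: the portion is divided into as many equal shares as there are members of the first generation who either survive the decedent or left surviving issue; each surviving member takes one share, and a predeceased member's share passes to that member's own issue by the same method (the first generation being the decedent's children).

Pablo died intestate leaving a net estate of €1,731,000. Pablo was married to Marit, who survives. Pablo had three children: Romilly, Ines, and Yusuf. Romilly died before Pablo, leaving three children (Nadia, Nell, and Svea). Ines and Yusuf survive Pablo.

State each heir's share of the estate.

Marit first takes €75,000, leaving a balance of €1,656,000. Marit then takes three-eighths of the balance (€621,000), for a total of €696,000. The remaining €1,035,000 passes to the descendants.
The descendants' portion (€1,035,000) is divided into 3 shares of €345,000: Ines and Yusuf each take €345,000; Romilly's €345,000 share passes to Romilly's issue.
Romilly's share (€345,000) is divided into 3 shares of €115,000: Nadia, Nell, and Svea each take €115,000.

Marit: €696,000; Nadia: €115,000; Nell: €115,000; Svea: €115,000; Ines: €345,000; Yusuf: €345,000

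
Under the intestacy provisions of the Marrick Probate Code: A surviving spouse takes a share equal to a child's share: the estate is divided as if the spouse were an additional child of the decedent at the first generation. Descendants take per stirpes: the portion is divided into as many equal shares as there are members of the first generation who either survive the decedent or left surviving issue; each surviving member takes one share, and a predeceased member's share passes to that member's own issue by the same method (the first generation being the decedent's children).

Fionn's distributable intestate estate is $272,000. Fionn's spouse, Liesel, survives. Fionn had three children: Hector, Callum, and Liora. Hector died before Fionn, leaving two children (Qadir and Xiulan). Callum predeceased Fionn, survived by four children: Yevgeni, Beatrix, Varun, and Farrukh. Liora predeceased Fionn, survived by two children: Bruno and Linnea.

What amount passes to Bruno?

Bruno receives $34,000.

The spouse counts as an additional share at the children's level, so there are 4 primary shares of $68,000. Liesel takes one such share ($68,000).
The children's combined portion ($204,000) is divided into 3 shares of $68,000: Hector's $68,000 share passes to Hector's issue; Callum's $68,000 share passes to Callum's issue; Liora's $68,000 share passes to Liora's issue.
Hector's share ($68,000) is divided into 2 shares of $34,000: Qadir and Xiulan each take $34,000.
Callum's share ($68,000) is divided into 4 shares of $17,000: Yevgeni, Beatrix, Varun, and Farrukh each take $17,000.
Liora's share ($68,000) is divided into 2 shares of $34,000: Bruno and Linnea each take $34,000.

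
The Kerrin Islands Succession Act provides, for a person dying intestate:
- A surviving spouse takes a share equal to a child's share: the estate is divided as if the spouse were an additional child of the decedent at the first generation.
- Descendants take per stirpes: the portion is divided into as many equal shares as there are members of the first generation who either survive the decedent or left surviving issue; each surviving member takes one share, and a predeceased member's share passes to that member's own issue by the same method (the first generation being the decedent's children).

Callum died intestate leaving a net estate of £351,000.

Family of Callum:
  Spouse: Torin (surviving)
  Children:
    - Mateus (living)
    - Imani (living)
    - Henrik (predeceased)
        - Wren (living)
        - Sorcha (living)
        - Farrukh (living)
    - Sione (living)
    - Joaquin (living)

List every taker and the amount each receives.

The spouse counts as an additional share at the children's level, so there are 6 primary shares of £58,500. Torin takes one such share (£58,500).
The children's combined portion (£292,500) is divided into 5 shares of £58,500: Mateus, Imani, Sione, and Joaquin each take £58,500; Henrik's £58,500 share passes to Henrik's issue.
Henrik's share (£58,500) is divided into 3 shares of £19,500: Wren, Sorcha, and Farrukh each take £19,500.

Torin: £58,500; Mateus: £58,500; Imani: £58,500; Wren: £19,500; Sorcha: £19,500; Farrukh: £19,500; Sione: £58,500; Joaquin: £58,500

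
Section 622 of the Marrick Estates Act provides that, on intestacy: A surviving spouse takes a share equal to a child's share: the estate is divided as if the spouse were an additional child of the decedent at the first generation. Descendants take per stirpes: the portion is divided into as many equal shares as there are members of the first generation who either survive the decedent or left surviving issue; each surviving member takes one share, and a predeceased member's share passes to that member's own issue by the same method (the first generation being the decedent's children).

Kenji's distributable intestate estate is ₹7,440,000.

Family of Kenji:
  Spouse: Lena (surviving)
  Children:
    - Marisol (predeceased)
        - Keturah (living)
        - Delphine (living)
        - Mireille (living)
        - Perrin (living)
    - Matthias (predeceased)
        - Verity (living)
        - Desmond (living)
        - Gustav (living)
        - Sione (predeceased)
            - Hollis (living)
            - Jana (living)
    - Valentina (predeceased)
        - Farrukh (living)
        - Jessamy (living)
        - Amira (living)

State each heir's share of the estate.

Lena: ₹1,860,000; Keturah: ₹465,000; Delphine: ₹465,000; Mireille: ₹465,000; Perrin: ₹465,000; Verity: ₹465,000; Desmond: ₹465,000; Gustav: ₹465,000; Hollis: ₹232,500; Jana: ₹232,500; Farrukh: ₹620,000; Jessamy: ₹620,000; Amira: ₹620,000

The spouse counts as an additional share at the children's level, so there are 4 primary shares of ₹1,860,000. Lena takes one such share (₹1,860,000).
The children's combined portion (₹5,580,000) is divided into 3 shares of ₹1,860,000: Marisol's ₹1,860,000 share passes to Marisol's issue; Matthias's ₹1,860,000 share passes to Matthias's issue; Valentina's ₹1,860,000 share passes to Valentina's issue.
Marisol's share (₹1,860,000) is divided into 4 shares of ₹465,000: Keturah, Delphine, Mireille, and Perrin each take ₹465,000.
Matthias's share (₹1,860,000) is divided into 4 shares of ₹465,000: Verity, Desmond, and Gustav each take ₹465,000; Sione's ₹465,000 share passes to Sione's issue.
Sione's share (₹465,000) is divided into 2 shares of ₹232,500: Hollis and Jana each take ₹232,500.
Valentina's share (₹1,860,000) is divided into 3 shares of ₹620,000: Farrukh, Jessamy, and Amira each take ₹620,000.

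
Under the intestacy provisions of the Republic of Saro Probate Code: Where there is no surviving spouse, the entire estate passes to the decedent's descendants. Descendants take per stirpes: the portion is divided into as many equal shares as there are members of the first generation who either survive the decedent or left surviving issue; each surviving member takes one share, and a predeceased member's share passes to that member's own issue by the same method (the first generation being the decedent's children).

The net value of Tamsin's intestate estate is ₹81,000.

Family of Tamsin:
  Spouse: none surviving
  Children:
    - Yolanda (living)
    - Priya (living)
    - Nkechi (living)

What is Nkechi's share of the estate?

The entire ₹81,000 passes to the descendants.
That amount (₹81,000) is divided into 3 shares of ₹27,000: Yolanda, Priya, and Nkechi each take ₹27,000.

Nkechi receives ₹27,000.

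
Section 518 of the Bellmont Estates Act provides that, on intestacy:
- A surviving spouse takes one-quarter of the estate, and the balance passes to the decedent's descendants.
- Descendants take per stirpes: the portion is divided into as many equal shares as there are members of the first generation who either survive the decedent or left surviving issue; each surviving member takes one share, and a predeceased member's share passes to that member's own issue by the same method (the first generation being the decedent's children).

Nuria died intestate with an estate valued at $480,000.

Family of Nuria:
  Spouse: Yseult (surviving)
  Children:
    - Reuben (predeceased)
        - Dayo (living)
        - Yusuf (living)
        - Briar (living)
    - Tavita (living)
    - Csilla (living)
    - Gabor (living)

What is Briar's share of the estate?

Briar receives $30,000.

Yseult takes one-quarter of $480,000 = $120,000. The remaining $360,000 passes to the descendants.
The descendants' portion ($360,000) is divided into 4 shares of $90,000: Tavita, Csilla, and Gabor each take $90,000; Reuben's $90,000 share passes to Reuben's issue.
Reuben's share ($90,000) is divided into 3 shares of $30,000: Dayo, Yusuf, and Briar each take $30,000.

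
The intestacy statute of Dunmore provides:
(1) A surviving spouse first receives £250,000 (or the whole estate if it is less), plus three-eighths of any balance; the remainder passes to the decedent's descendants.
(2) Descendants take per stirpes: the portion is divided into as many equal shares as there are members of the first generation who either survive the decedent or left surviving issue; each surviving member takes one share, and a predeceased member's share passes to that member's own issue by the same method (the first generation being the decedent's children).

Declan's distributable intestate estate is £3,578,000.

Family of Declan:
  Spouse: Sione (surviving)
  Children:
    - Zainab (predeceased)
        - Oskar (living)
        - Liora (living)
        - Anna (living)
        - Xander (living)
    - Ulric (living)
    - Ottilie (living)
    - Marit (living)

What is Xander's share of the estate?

Xander receives £130,000.

Sione first takes £250,000, leaving a balance of £3,328,000. Sione then takes three-eighths of the balance (£1,248,000), for a total of £1,498,000. The remaining £2,080,000 passes to the descendants.
The descendants' portion (£2,080,000) is divided into 4 shares of £520,000: Ulric, Ottilie, and Marit each take £520,000; Zainab's £520,000 share passes to Zainab's issue.
Zainab's share (£520,000) is divided into 4 shares of £130,000: Oskar, Liora, Anna, and Xander each take £130,000.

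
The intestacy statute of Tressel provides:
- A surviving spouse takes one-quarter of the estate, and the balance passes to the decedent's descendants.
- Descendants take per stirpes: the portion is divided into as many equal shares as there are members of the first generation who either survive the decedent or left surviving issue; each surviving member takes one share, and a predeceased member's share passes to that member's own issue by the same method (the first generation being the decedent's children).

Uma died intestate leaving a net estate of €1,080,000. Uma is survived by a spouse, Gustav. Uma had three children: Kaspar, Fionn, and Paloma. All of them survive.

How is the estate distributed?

Gustav: €270,000; Kaspar: €270,000; Fionn: €270,000; Paloma: €270,000

Gustav takes one-quarter of €1,080,000 = €270,000. The remaining €810,000 passes to the descendants.
The descendants' portion (€810,000) is divided into 3 shares of €270,000: Kaspar, Fionn, and Paloma each take €270,000.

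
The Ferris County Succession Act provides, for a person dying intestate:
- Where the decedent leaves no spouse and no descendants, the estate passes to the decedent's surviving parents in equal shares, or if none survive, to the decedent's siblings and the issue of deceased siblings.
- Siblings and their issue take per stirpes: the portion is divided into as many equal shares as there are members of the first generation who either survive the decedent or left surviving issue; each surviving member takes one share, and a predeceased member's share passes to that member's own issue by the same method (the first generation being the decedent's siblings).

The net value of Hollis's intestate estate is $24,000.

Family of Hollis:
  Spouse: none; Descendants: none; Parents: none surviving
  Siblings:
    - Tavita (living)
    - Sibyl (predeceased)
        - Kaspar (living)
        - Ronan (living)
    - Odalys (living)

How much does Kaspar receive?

The entire $24,000 passes to the siblings and their issue.
That amount ($24,000) is divided into 3 shares of $8,000: Tavita and Odalys each take $8,000; Sibyl's $8,000 share passes to Sibyl's issue.
Sibyl's share ($8,000) is divided into 2 shares of $4,000: Kaspar and Ronan each take $4,000.

Kaspar receives $4,000.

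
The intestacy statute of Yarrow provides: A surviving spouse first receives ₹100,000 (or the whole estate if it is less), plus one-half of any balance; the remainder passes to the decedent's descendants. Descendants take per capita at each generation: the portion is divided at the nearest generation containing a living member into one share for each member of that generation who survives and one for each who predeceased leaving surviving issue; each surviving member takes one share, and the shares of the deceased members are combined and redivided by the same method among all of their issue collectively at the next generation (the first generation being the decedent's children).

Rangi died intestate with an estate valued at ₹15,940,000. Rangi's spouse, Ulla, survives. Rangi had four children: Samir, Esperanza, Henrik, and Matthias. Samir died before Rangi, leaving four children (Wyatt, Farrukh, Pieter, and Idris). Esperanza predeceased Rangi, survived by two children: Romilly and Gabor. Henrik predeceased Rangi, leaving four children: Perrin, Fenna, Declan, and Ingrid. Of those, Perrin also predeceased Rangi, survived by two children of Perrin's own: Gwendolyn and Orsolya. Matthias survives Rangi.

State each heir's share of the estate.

Ulla: ₹8,020,000; Wyatt: ₹594,000; Farrukh: ₹594,000; Pieter: ₹594,000; Idris: ₹594,000; Romilly: ₹594,000; Gabor: ₹594,000; Gwendolyn: ₹297,000; Orsolya: ₹297,000; Fenna: ₹594,000; Declan: ₹594,000; Ingrid: ₹594,000; Matthias: ₹1,980,000

Ulla first takes ₹100,000, leaving a balance of ₹15,840,000. Ulla then takes one-half of the balance (₹7,920,000), for a total of ₹8,020,000. The remaining ₹7,920,000 passes to the descendants.
The descendants' portion (₹7,920,000) is divided at the children's generation into 4 shares of ₹1,980,000. Matthias takes ₹1,980,000. The 3 shares of the deceased (Samir, Esperanza, and Henrik) are combined into a pool of ₹5,940,000.
That pool (₹5,940,000) is divided at the grandchildren's generation into 10 shares of ₹594,000. Wyatt, Farrukh, Pieter, Idris, Romilly, Gabor, Fenna, Declan, and Ingrid each take ₹594,000. The remaining share for the deceased Perrin (₹594,000) is carried to the next generation.
That pool (₹594,000) is divided at the great-grandchildren's generation equally among Gwendolyn and Orsolya: ₹297,000 each.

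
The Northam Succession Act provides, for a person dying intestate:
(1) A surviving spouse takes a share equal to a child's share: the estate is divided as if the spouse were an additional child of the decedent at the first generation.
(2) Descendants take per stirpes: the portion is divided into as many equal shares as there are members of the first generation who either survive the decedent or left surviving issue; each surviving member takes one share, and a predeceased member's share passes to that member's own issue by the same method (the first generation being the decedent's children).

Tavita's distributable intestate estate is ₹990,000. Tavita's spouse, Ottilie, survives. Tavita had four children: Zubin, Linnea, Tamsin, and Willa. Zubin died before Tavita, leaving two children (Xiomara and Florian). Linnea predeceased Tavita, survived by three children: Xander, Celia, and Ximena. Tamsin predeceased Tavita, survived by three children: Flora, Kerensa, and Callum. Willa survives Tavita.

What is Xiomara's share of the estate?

Xiomara receives ₹99,000.

The spouse counts as an additional share at the children's level, so there are 5 primary shares of ₹198,000. Ottilie takes one such share (₹198,000).
The children's combined portion (₹792,000) is divided into 4 shares of ₹198,000: Willa takes ₹198,000; Zubin's ₹198,000 share passes to Zubin's issue; Linnea's ₹198,000 share passes to Linnea's issue; Tamsin's ₹198,000 share passes to Tamsin's issue.
Zubin's share (₹198,000) is divided into 2 shares of ₹99,000: Xiomara and Florian each take ₹99,000.
Linnea's share (₹198,000) is divided into 3 shares of ₹66,000: Xander, Celia, and Ximena each take ₹66,000.
Tamsin's share (₹198,000) is divided into 3 shares of ₹66,000: Flora, Kerensa, and Callum each take ₹66,000.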